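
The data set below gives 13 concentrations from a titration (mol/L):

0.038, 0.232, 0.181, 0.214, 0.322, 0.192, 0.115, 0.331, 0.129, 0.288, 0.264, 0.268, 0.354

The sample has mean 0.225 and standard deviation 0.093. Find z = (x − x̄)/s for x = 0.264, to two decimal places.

0.42

z = (0.264 − 0.225) / 0.093 = 0.42.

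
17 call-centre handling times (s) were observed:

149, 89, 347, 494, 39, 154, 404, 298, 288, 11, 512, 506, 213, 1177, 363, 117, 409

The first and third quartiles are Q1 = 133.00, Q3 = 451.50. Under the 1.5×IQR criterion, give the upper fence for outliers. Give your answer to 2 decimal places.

929.25

IQR = Q3 − Q1 = 451.50 − 133.00 = 318.50.
Lower fence = Q1 − 1.5·IQR = 133.00 − 477.75 = -344.75.
Upper fence = Q3 + 1.5·IQR = 451.50 + 477.75 = 929.25.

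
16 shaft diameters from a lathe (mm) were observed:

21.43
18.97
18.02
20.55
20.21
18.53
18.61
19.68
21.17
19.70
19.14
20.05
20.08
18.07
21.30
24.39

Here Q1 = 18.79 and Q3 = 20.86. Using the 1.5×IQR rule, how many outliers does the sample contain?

1

IQR = 2.07; fences at 18.79 − 3.105 = 15.685 and 20.86 + 3.105 = 23.965.
Outside the cutoffs: 24.39.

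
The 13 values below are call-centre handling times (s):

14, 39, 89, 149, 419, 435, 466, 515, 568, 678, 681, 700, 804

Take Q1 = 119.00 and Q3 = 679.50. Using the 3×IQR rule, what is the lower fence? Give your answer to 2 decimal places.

IQR = Q3 − Q1 = 679.50 − 119.00 = 560.50.
Lower fence = Q1 − 3·IQR = 119.00 − 1681.50 = -1562.50.
Upper fence = Q3 + 3·IQR = 679.50 + 1681.50 = 2361.00.

-1562.50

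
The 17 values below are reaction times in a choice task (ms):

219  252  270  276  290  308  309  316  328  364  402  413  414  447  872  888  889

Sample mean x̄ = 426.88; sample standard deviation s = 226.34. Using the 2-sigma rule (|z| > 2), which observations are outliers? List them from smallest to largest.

Cutoffs at x̄ ± 2s: 426.88 ± 2·226.34 = [-25.80, 879.56].
888: z = 2.04, |z| > 2 → outlier.
889: z = 2.04, |z| > 2 → outlier.
Every other value lies within [-25.80, 879.56].

888, 889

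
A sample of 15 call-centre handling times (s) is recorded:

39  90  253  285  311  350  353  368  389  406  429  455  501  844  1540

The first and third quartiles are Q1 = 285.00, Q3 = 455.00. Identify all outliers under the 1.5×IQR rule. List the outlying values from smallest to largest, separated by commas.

844, 1540

IQR = Q3 − Q1 = 455.00 − 285.00 = 170.00.
Lower fence = Q1 − 1.5·IQR = 285.00 − 255.00 = 30.00.
Upper fence = Q3 + 1.5·IQR = 455.00 + 255.00 = 710.00.
844 > 710.00 → outlier.
1540 > 710.00 → outlier.
All remaining values lie within [30.00, 710.00].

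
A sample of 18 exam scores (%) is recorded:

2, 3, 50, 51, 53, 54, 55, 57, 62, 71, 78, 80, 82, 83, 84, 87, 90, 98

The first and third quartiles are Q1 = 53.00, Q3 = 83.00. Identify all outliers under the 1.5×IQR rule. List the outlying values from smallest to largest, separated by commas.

IQR = Q3 − Q1 = 83.00 − 53.00 = 30.00.
Lower fence = Q1 − 1.5·IQR = 53.00 − 45.00 = 8.00.
Upper fence = Q3 + 1.5·IQR = 83.00 + 45.00 = 128.00.
2 < 8.00 → outlier.
3 < 8.00 → outlier.
All remaining values lie within [8.00, 128.00].

2, 3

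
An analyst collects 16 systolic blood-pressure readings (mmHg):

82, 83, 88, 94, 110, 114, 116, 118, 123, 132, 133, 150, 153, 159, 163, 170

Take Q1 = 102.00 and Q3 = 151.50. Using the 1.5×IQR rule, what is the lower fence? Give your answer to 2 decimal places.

27.75

IQR = Q3 − Q1 = 151.50 − 102.00 = 49.50.
Lower fence = Q1 − 1.5·IQR = 102.00 − 74.25 = 27.75.
Upper fence = Q3 + 1.5·IQR = 151.50 + 74.25 = 225.75.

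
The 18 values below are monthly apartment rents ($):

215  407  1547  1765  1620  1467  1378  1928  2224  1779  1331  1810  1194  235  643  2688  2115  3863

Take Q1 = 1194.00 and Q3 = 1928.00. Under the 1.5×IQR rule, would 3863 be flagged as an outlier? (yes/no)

IQR = Q3 − Q1 = 1928.00 − 1194.00 = 734.00.
Lower fence = Q1 − 1.5·IQR = 1194.00 − 1101.00 = 93.00.
Upper fence = Q3 + 1.5·IQR = 1928.00 + 1101.00 = 3029.00.
3863 lies above the upper fence.

yes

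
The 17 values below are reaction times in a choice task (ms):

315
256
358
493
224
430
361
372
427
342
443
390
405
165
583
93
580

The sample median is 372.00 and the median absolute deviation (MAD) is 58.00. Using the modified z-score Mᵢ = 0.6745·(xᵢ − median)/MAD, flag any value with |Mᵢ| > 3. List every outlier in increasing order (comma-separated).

93

|Mᵢ| > 3 ⇔ |xᵢ − 372.00| > 3·58.00/0.6745 = 257.97.
So outliers lie outside [114.03, 629.97].
93: M = -3.24 → outlier.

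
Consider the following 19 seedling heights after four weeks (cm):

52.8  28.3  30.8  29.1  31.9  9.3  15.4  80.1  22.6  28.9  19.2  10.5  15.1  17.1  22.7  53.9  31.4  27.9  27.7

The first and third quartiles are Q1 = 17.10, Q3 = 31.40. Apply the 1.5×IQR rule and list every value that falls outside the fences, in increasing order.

53.9, 80.1

IQR = Q3 − Q1 = 31.40 − 17.10 = 14.30.
Lower fence = Q1 − 1.5·IQR = 17.10 − 21.45 = -4.35.
Upper fence = Q3 + 1.5·IQR = 31.40 + 21.45 = 52.85.
53.9 > 52.85 → outlier.
80.1 > 52.85 → outlier.
All remaining values lie within [-4.35, 52.85].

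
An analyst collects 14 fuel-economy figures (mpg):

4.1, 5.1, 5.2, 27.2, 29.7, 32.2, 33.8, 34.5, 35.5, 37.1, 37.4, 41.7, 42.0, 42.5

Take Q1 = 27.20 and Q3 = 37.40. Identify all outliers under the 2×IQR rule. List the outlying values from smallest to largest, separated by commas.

IQR = Q3 − Q1 = 37.40 − 27.20 = 10.20.
Lower fence = Q1 − 2·IQR = 27.20 − 20.40 = 6.80.
Upper fence = Q3 + 2·IQR = 37.40 + 20.40 = 57.80.
4.1 < 6.80 → outlier.
5.1 < 6.80 → outlier.
5.2 < 6.80 → outlier.
All remaining values lie within [6.80, 57.80].

4.1, 5.1, 5.2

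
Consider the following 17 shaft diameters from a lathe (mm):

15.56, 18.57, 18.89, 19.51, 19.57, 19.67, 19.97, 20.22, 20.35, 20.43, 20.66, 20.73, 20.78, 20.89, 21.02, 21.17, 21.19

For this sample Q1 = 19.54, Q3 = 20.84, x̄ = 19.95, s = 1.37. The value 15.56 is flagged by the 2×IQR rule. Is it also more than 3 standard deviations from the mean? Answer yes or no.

z = (15.56 − 19.95) / 1.37 = -3.20.
|z| = 3.20 > 3.

yes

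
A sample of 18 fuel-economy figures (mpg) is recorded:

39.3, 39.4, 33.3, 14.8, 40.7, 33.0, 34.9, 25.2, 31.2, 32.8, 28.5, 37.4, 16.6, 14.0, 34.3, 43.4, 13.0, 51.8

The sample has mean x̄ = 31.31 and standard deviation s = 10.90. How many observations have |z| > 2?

0

Cutoffs: x̄ ± 2s = [9.51, 53.11].
Every value lies within the cutoffs.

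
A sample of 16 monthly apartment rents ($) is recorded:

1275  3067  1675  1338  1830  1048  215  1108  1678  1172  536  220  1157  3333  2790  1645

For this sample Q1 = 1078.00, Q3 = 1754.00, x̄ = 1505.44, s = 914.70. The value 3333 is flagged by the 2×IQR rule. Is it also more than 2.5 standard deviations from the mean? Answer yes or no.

no

z = (3333 − 1505.44) / 914.70 = 2.00.
|z| = 2.00 ≤ 2.5.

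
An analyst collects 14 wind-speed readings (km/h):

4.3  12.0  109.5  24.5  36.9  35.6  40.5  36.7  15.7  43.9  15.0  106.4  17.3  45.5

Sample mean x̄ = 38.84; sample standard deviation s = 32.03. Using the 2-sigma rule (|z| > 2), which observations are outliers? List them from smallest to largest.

106.4, 109.5

Cutoffs at x̄ ± 2s: 38.84 ± 2·32.03 = [-25.22, 102.90].
106.4: z = 2.11, |z| > 2 → outlier.
109.5: z = 2.21, |z| > 2 → outlier.
Every other value lies within [-25.22, 102.90].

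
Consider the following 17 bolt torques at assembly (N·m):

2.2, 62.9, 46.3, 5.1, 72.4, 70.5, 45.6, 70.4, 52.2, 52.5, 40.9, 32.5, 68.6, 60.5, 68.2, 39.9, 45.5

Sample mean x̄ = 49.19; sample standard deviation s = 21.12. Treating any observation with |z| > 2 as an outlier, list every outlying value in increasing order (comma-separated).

2.2, 5.1

Cutoffs at x̄ ± 2s: 49.19 ± 2·21.12 = [6.95, 91.43].
2.2: z = -2.22, |z| > 2 → outlier.
5.1: z = -2.09, |z| > 2 → outlier.
Every other value lies within [6.95, 91.43].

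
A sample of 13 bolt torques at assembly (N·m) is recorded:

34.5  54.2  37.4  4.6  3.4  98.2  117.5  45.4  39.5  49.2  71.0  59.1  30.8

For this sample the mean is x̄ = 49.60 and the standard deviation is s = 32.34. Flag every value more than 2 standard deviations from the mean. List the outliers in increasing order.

Cutoffs at x̄ ± 2s: 49.60 ± 2·32.34 = [-15.08, 114.28].
117.5: z = 2.10, |z| > 2 → outlier.
Every other value lies within [-15.08, 114.28].

117.5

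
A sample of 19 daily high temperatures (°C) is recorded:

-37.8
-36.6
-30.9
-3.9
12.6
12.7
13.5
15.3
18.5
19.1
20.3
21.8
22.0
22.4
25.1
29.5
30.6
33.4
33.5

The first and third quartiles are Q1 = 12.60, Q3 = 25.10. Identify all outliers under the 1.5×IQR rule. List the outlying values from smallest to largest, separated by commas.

IQR = Q3 − Q1 = 25.10 − 12.60 = 12.50.
Lower fence = Q1 − 1.5·IQR = 12.60 − 18.75 = -6.15.
Upper fence = Q3 + 1.5·IQR = 25.10 + 18.75 = 43.85.
-37.8 < -6.15 → outlier.
-36.6 < -6.15 → outlier.
-30.9 < -6.15 → outlier.
All remaining values lie within [-6.15, 43.85].

-37.8, -36.6, -30.9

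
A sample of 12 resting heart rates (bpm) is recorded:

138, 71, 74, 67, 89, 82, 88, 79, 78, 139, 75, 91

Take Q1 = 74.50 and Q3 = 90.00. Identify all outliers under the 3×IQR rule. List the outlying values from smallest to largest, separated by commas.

138, 139

IQR = Q3 − Q1 = 90.00 − 74.50 = 15.50.
Lower fence = Q1 − 3·IQR = 74.50 − 46.50 = 28.00.
Upper fence = Q3 + 3·IQR = 90.00 + 46.50 = 136.50.
138 > 136.50 → outlier.
139 > 136.50 → outlier.
All remaining values lie within [28.00, 136.50].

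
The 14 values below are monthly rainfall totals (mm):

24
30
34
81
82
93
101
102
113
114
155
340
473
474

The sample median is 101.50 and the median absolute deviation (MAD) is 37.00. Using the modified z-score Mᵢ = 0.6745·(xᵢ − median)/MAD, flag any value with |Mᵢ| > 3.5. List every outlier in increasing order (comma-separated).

340, 473, 474

|Mᵢ| > 3.5 ⇔ |xᵢ − 101.50| > 3.5·37.00/0.6745 = 191.99.
So outliers lie outside [-90.49, 293.49].
340: M = 4.35 → outlier.
473: M = 6.77 → outlier.
474: M = 6.79 → outlier.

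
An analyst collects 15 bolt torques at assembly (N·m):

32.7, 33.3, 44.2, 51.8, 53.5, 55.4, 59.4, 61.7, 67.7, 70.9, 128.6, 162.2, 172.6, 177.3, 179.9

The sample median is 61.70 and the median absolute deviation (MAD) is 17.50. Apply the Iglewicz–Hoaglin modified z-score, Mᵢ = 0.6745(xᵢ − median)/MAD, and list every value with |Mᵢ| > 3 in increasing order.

|Mᵢ| > 3 ⇔ |xᵢ − 61.70| > 3·17.50/0.6745 = 77.84.
So outliers lie outside [-16.14, 139.54].
162.2: M = 3.87 → outlier.
172.6: M = 4.27 → outlier.
177.3: M = 4.46 → outlier.
179.9: M = 4.56 → outlier.

162.2, 172.6, 177.3, 179.9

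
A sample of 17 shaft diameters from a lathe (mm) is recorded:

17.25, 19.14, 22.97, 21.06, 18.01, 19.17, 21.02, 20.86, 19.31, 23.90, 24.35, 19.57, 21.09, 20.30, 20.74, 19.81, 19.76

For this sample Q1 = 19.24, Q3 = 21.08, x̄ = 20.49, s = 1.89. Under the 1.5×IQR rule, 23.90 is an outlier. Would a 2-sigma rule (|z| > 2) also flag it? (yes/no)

no

z = (23.90 − 20.49) / 1.89 = 1.80.
|z| = 1.80 ≤ 2.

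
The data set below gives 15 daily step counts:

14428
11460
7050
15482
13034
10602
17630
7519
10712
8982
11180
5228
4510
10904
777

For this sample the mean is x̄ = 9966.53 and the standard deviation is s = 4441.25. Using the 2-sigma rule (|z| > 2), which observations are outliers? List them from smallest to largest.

777

Cutoffs at x̄ ± 2s: 9966.53 ± 2·4441.25 = [1084.03, 18849.03].
777: z = -2.07, |z| > 2 → outlier.
Every other value lies within [1084.03, 18849.03].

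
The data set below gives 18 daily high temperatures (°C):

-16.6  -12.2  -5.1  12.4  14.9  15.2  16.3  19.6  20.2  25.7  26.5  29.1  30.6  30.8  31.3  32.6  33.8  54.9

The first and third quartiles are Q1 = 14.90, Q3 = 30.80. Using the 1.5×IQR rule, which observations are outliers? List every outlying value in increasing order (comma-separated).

IQR = Q3 − Q1 = 30.80 − 14.90 = 15.90.
Lower fence = Q1 − 1.5·IQR = 14.90 − 23.85 = -8.95.
Upper fence = Q3 + 1.5·IQR = 30.80 + 23.85 = 54.65.
-16.6 < -8.95 → outlier.
-12.2 < -8.95 → outlier.
54.9 > 54.65 → outlier.
All remaining values lie within [-8.95, 54.65].

-16.6, -12.2, 54.9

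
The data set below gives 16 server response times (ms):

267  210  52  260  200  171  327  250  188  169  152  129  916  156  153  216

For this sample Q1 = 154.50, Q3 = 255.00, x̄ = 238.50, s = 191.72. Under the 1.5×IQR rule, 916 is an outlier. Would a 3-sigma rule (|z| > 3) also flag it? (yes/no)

z = (916 − 238.50) / 191.72 = 3.53.
|z| = 3.53 > 3.

yes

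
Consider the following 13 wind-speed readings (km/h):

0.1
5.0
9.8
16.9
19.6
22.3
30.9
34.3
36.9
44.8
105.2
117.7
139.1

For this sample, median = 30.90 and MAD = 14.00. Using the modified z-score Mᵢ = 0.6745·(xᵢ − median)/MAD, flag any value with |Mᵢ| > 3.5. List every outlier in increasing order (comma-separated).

105.2, 117.7, 139.1

|Mᵢ| > 3.5 ⇔ |xᵢ − 30.90| > 3.5·14.00/0.6745 = 72.65.
So outliers lie outside [-41.75, 103.55].
105.2: M = 3.58 → outlier.
117.7: M = 4.18 → outlier.
139.1: M = 5.21 → outlier.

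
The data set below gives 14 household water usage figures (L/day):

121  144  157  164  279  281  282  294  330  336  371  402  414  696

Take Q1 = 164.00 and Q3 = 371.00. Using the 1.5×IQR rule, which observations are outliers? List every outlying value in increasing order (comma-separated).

696

IQR = Q3 − Q1 = 371.00 − 164.00 = 207.00.
Lower fence = Q1 − 1.5·IQR = 164.00 − 310.50 = -146.50.
Upper fence = Q3 + 1.5·IQR = 371.00 + 310.50 = 681.50.
696 > 681.50 → outlier.
All remaining values lie within [-146.50, 681.50].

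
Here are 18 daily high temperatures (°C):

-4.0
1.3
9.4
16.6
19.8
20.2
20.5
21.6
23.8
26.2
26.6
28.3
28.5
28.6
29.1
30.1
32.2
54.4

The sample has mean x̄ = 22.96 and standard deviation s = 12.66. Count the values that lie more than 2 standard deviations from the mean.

2

Cutoffs: x̄ ± 2s = [-2.36, 48.28].
Outside the cutoffs: -4.0, 54.4.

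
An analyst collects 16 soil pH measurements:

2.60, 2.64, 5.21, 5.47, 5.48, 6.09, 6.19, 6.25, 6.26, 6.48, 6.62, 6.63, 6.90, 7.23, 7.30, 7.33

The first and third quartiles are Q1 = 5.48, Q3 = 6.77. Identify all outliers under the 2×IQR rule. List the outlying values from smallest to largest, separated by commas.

2.60, 2.64

IQR = Q3 − Q1 = 6.77 − 5.48 = 1.29.
Lower fence = Q1 − 2·IQR = 5.48 − 2.58 = 2.90.
Upper fence = Q3 + 2·IQR = 6.77 + 2.58 = 9.35.
2.60 < 2.90 → outlier.
2.64 < 2.90 → outlier.
All remaining values lie within [2.90, 9.35].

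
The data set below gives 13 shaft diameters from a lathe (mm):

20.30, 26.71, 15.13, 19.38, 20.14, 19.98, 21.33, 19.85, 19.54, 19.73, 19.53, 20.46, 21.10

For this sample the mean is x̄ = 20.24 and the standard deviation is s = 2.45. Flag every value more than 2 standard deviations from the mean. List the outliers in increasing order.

Cutoffs at x̄ ± 2s: 20.24 ± 2·2.45 = [15.34, 25.14].
15.13: z = -2.09, |z| > 2 → outlier.
26.71: z = 2.64, |z| > 2 → outlier.
Every other value lies within [15.34, 25.14].

15.13, 26.71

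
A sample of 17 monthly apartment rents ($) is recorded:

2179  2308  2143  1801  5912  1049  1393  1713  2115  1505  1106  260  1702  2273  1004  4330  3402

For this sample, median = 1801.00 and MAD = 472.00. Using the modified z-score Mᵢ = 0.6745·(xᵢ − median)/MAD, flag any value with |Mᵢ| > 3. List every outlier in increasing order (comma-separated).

4330, 5912

|Mᵢ| > 3 ⇔ |xᵢ − 1801.00| > 3·472.00/0.6745 = 2099.33.
So outliers lie outside [-298.33, 3900.33].
4330: M = 3.61 → outlier.
5912: M = 5.87 → outlier.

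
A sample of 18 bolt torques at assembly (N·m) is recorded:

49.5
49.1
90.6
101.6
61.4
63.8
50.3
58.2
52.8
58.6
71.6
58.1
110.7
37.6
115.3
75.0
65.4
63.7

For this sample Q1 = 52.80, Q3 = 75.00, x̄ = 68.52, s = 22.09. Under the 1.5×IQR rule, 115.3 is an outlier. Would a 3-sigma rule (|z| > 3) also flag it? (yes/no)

no

z = (115.3 − 68.52) / 22.09 = 2.12.
|z| = 2.12 ≤ 3.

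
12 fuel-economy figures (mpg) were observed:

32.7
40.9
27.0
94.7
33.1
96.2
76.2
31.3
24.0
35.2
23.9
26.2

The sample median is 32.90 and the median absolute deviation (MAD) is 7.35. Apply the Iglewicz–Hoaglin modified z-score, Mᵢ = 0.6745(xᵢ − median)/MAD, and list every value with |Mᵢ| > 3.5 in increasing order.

|Mᵢ| > 3.5 ⇔ |xᵢ − 32.90| > 3.5·7.35/0.6745 = 38.14.
So outliers lie outside [-5.24, 71.04].
76.2: M = 3.97 → outlier.
94.7: M = 5.67 → outlier.
96.2: M = 5.81 → outlier.

76.2, 94.7, 96.2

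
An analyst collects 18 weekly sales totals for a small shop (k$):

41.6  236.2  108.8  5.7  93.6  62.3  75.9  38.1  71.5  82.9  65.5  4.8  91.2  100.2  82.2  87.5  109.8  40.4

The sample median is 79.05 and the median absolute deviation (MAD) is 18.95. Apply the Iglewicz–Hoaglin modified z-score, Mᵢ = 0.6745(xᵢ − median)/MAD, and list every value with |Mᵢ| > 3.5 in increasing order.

236.2

|Mᵢ| > 3.5 ⇔ |xᵢ − 79.05| > 3.5·18.95/0.6745 = 98.33.
So outliers lie outside [-19.28, 177.38].
236.2: M = 5.59 → outlier.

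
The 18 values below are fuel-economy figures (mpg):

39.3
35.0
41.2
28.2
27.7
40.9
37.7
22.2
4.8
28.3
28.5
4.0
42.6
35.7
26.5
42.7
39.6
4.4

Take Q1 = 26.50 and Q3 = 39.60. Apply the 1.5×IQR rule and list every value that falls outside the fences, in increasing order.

IQR = Q3 − Q1 = 39.60 − 26.50 = 13.10.
Lower fence = Q1 − 1.5·IQR = 26.50 − 19.65 = 6.85.
Upper fence = Q3 + 1.5·IQR = 39.60 + 19.65 = 59.25.
4.0 < 6.85 → outlier.
4.4 < 6.85 → outlier.
4.8 < 6.85 → outlier.
All remaining values lie within [6.85, 59.25].

4.0, 4.4, 4.8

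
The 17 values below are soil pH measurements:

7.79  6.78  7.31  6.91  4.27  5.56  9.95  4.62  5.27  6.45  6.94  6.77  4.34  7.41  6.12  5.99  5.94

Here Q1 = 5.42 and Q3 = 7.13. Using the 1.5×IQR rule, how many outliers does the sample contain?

IQR = 1.71; fences at 5.42 − 2.565 = 2.855 and 7.13 + 2.565 = 9.695.
Outside the cutoffs: 9.95.

1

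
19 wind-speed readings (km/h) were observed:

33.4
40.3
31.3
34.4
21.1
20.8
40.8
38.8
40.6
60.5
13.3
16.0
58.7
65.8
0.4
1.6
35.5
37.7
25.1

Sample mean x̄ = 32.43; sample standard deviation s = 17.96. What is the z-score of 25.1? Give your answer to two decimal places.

z = (25.1 − 32.43) / 17.96 = -0.41.

-0.41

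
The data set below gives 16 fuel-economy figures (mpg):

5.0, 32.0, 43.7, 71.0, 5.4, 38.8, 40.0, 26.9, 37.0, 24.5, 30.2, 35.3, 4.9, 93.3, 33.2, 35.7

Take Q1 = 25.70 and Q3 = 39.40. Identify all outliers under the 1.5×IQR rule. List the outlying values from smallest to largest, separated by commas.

4.9, 5.0, 71.0, 93.3

IQR = Q3 − Q1 = 39.40 − 25.70 = 13.70.
Lower fence = Q1 − 1.5·IQR = 25.70 − 20.55 = 5.15.
Upper fence = Q3 + 1.5·IQR = 39.40 + 20.55 = 59.95.
4.9 < 5.15 → outlier.
5.0 < 5.15 → outlier.
71.0 > 59.95 → outlier.
93.3 > 59.95 → outlier.
All remaining values lie within [5.15, 59.95].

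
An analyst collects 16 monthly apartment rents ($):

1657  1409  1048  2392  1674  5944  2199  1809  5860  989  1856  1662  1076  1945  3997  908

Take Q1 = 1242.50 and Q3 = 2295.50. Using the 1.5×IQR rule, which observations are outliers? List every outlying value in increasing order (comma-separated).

3997, 5860, 5944

IQR = Q3 − Q1 = 2295.50 − 1242.50 = 1053.00.
Lower fence = Q1 − 1.5·IQR = 1242.50 − 1579.50 = -337.00.
Upper fence = Q3 + 1.5·IQR = 2295.50 + 1579.50 = 3875.00.
3997 > 3875.00 → outlier.
5860 > 3875.00 → outlier.
5944 > 3875.00 → outlier.
All remaining values lie within [-337.00, 3875.00].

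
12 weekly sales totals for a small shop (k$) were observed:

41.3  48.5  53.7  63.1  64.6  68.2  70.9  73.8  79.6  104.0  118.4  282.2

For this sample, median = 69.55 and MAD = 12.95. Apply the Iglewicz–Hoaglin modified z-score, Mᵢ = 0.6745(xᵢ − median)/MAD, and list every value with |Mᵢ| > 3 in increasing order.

|Mᵢ| > 3 ⇔ |xᵢ − 69.55| > 3·12.95/0.6745 = 57.60.
So outliers lie outside [11.95, 127.15].
282.2: M = 11.08 → outlier.

282.2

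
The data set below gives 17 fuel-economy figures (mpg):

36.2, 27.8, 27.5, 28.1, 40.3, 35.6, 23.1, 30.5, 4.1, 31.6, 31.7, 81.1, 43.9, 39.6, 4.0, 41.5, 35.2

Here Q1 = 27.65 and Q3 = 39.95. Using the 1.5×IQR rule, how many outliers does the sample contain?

3

IQR = 12.30; fences at 27.65 − 18.45 = 9.20 and 39.95 + 18.45 = 58.40.
Outside the cutoffs: 4.0, 4.1, 81.1.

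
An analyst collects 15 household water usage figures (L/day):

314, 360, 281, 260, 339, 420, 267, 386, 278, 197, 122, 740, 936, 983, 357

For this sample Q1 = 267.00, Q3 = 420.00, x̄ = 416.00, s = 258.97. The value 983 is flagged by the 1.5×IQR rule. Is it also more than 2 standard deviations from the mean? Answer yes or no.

yes

z = (983 − 416.00) / 258.97 = 2.19.
|z| = 2.19 > 2.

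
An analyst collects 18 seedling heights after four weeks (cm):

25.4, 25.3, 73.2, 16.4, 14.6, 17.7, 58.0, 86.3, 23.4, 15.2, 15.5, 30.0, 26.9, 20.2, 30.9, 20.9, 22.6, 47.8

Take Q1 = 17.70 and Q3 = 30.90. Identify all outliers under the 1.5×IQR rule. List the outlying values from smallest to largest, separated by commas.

58.0, 73.2, 86.3

IQR = Q3 − Q1 = 30.90 − 17.70 = 13.20.
Lower fence = Q1 − 1.5·IQR = 17.70 − 19.80 = -2.10.
Upper fence = Q3 + 1.5·IQR = 30.90 + 19.80 = 50.70.
58.0 > 50.70 → outlier.
73.2 > 50.70 → outlier.
86.3 > 50.70 → outlier.
All remaining values lie within [-2.10, 50.70].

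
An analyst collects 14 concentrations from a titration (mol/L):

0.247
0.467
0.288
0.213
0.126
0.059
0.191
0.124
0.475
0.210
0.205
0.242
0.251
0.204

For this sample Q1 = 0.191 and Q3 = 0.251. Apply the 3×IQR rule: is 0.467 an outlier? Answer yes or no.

yes

IQR = Q3 − Q1 = 0.251 − 0.191 = 0.060.
Lower fence = Q1 − 3·IQR = 0.191 − 0.180 = 0.011.
Upper fence = Q3 + 3·IQR = 0.251 + 0.180 = 0.431.
0.467 lies above the upper fence.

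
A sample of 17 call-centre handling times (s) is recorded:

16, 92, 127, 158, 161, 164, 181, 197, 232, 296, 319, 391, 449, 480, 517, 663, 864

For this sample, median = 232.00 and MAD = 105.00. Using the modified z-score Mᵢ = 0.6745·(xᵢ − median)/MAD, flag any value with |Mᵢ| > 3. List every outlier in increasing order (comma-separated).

|Mᵢ| > 3 ⇔ |xᵢ − 232.00| > 3·105.00/0.6745 = 467.01.
So outliers lie outside [-235.01, 699.01].
864: M = 4.06 → outlier.

864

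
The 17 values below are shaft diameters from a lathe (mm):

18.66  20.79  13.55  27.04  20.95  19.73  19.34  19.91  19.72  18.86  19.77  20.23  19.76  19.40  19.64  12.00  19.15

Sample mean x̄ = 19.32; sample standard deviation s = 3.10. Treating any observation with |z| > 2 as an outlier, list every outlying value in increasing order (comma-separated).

12.00, 27.04

Cutoffs at x̄ ± 2s: 19.32 ± 2·3.10 = [13.12, 25.52].
12.00: z = -2.36, |z| > 2 → outlier.
27.04: z = 2.49, |z| > 2 → outlier.
Every other value lies within [13.12, 25.52].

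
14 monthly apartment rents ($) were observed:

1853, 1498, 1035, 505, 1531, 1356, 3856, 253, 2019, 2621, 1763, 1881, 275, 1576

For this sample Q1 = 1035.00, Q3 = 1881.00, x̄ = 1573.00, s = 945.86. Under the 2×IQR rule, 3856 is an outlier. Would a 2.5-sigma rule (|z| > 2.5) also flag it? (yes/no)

no

z = (3856 − 1573.00) / 945.86 = 2.41.
|z| = 2.41 ≤ 2.5.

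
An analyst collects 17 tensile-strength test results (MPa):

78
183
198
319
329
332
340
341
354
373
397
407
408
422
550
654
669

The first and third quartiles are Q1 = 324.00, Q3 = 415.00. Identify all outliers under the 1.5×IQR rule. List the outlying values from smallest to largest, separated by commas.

78, 183, 654, 669

IQR = Q3 − Q1 = 415.00 − 324.00 = 91.00.
Lower fence = Q1 − 1.5·IQR = 324.00 − 136.50 = 187.50.
Upper fence = Q3 + 1.5·IQR = 415.00 + 136.50 = 551.50.
78 < 187.50 → outlier.
183 < 187.50 → outlier.
654 > 551.50 → outlier.
669 > 551.50 → outlier.
All remaining values lie within [187.50, 551.50].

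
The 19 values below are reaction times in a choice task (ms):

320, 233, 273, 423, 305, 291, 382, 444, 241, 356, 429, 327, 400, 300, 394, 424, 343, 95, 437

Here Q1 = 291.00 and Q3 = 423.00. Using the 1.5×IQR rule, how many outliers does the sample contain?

0

IQR = 132.00; fences at 291.00 − 198.00 = 93.00 and 423.00 + 198.00 = 621.00.
Every value lies within the cutoffs.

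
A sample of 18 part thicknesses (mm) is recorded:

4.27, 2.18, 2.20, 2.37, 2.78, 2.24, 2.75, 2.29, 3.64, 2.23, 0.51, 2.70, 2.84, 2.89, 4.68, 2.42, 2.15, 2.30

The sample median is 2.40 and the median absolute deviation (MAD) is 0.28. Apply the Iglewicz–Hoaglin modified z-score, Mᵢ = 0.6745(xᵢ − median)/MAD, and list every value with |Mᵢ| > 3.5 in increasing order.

0.51, 4.27, 4.68

|Mᵢ| > 3.5 ⇔ |xᵢ − 2.40| > 3.5·0.28/0.6745 = 1.45.
So outliers lie outside [0.95, 3.85].
0.51: M = -4.55 → outlier.
4.27: M = 4.50 → outlier.
4.68: M = 5.49 → outlier.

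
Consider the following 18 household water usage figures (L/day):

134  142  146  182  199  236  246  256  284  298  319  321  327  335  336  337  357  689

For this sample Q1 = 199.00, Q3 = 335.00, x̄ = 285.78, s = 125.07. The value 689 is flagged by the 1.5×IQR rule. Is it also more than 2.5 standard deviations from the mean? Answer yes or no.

z = (689 − 285.78) / 125.07 = 3.22.
|z| = 3.22 > 2.5.

yes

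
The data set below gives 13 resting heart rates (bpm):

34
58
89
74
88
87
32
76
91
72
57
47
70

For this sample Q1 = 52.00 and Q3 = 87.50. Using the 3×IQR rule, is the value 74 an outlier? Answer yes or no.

IQR = Q3 − Q1 = 87.50 − 52.00 = 35.50.
Lower fence = Q1 − 3·IQR = 52.00 − 106.50 = -54.50.
Upper fence = Q3 + 3·IQR = 87.50 + 106.50 = 194.00.
74 lies within [-54.50, 194.00].

no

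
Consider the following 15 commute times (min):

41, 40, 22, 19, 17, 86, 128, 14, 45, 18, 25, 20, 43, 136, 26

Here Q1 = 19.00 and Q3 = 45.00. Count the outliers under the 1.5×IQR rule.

IQR = 26.00; fences at 19.00 − 39.00 = -20.00 and 45.00 + 39.00 = 84.00.
Outside the cutoffs: 86, 128, 136.

3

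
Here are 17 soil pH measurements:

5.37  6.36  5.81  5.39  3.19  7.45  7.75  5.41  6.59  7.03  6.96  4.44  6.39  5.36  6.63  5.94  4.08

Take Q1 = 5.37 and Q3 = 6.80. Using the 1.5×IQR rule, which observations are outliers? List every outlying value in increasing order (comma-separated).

3.19

IQR = Q3 − Q1 = 6.80 − 5.37 = 1.43.
Lower fence = Q1 − 1.5·IQR = 5.37 − 2.145 = 3.225.
Upper fence = Q3 + 1.5·IQR = 6.80 + 2.145 = 8.945.
3.19 < 3.225 → outlier.
All remaining values lie within [3.225, 8.945].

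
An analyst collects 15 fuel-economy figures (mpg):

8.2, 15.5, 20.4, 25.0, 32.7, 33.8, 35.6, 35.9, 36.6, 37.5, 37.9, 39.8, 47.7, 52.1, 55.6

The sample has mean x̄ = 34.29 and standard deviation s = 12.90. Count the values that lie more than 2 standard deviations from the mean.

Cutoffs: x̄ ± 2s = [8.49, 60.09].
Outside the cutoffs: 8.2.

1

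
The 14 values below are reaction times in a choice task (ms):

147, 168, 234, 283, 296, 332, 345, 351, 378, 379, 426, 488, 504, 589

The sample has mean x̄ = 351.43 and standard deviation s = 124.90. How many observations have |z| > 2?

Cutoffs: x̄ ± 2s = [101.63, 601.23].
Every value lies within the cutoffs.

0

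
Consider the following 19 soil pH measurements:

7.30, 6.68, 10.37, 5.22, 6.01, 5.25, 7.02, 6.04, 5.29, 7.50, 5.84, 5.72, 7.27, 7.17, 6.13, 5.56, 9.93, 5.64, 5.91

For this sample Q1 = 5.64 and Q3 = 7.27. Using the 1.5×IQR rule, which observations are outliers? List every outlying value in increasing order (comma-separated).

9.93, 10.37

IQR = Q3 − Q1 = 7.27 − 5.64 = 1.63.
Lower fence = Q1 − 1.5·IQR = 5.64 − 2.445 = 3.195.
Upper fence = Q3 + 1.5·IQR = 7.27 + 2.445 = 9.715.
9.93 > 9.715 → outlier.
10.37 > 9.715 → outlier.
All remaining values lie within [3.195, 9.715].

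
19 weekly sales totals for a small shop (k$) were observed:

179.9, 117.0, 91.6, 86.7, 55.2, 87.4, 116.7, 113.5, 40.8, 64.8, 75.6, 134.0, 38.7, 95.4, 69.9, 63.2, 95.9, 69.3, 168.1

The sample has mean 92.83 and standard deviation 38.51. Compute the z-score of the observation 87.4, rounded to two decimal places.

-0.14

z = (87.4 − 92.83) / 38.51 = -0.14.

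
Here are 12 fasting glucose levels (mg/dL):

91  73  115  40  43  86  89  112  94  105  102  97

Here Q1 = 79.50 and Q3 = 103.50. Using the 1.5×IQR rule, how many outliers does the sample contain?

IQR = 24.00; fences at 79.50 − 36.00 = 43.50 and 103.50 + 36.00 = 139.50.
Outside the cutoffs: 40, 43.

2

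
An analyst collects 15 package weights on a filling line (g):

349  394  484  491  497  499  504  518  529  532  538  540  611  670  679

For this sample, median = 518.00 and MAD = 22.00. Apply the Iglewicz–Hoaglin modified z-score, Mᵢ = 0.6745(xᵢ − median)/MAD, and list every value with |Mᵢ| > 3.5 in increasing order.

349, 394, 670, 679

|Mᵢ| > 3.5 ⇔ |xᵢ − 518.00| > 3.5·22.00/0.6745 = 114.16.
So outliers lie outside [403.84, 632.16].
349: M = -5.18 → outlier.
394: M = -3.80 → outlier.
670: M = 4.66 → outlier.
679: M = 4.94 → outlier.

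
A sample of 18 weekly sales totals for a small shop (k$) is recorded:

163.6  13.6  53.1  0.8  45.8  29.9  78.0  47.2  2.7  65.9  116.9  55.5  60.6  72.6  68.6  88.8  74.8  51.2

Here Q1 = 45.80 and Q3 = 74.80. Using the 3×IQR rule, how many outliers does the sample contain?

IQR = 29.00; fences at 45.80 − 87.00 = -41.20 and 74.80 + 87.00 = 161.80.
Outside the cutoffs: 163.6.

1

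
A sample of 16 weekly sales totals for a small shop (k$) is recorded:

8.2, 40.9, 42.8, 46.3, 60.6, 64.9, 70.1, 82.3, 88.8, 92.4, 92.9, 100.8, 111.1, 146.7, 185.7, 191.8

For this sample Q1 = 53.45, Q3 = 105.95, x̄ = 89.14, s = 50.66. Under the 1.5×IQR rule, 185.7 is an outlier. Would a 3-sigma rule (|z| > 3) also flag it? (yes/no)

z = (185.7 − 89.14) / 50.66 = 1.91.
|z| = 1.91 ≤ 3.

no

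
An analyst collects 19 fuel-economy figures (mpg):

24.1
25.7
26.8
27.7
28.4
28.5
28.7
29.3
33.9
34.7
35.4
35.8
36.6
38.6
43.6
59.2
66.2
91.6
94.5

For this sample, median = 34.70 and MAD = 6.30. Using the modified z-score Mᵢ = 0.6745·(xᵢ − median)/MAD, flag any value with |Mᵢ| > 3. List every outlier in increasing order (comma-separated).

|Mᵢ| > 3 ⇔ |xᵢ − 34.70| > 3·6.30/0.6745 = 28.02.
So outliers lie outside [6.68, 62.72].
66.2: M = 3.37 → outlier.
91.6: M = 6.09 → outlier.
94.5: M = 6.40 → outlier.

66.2, 91.6, 94.5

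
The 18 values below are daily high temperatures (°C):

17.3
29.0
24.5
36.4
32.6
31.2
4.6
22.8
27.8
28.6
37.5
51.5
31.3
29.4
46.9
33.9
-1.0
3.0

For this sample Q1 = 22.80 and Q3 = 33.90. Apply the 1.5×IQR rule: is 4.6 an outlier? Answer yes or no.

yes

IQR = Q3 − Q1 = 33.90 − 22.80 = 11.10.
Lower fence = Q1 − 1.5·IQR = 22.80 − 16.65 = 6.15.
Upper fence = Q3 + 1.5·IQR = 33.90 + 16.65 = 50.55.
4.6 lies below the lower fence.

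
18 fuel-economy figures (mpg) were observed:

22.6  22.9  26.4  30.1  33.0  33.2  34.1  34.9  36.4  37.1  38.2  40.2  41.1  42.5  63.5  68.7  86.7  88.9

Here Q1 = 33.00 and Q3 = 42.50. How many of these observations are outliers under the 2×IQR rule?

4

IQR = 9.50; fences at 33.00 − 19.00 = 14.00 and 42.50 + 19.00 = 61.50.
Outside the cutoffs: 63.5, 68.7, 86.7, 88.9.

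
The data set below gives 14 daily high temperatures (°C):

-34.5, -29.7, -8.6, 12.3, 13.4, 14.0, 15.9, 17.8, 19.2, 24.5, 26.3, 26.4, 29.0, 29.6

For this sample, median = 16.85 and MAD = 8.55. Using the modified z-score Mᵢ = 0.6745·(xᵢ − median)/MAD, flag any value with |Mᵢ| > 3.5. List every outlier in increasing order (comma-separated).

|Mᵢ| > 3.5 ⇔ |xᵢ − 16.85| > 3.5·8.55/0.6745 = 44.37.
So outliers lie outside [-27.52, 61.22].
-34.5: M = -4.05 → outlier.
-29.7: M = -3.67 → outlier.

-34.5, -29.7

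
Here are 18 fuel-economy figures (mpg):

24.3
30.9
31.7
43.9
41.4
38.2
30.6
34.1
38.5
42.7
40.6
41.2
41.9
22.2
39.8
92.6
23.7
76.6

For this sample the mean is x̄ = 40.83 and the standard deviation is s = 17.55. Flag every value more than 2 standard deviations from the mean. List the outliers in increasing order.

76.6, 92.6

Cutoffs at x̄ ± 2s: 40.83 ± 2·17.55 = [5.73, 75.93].
76.6: z = 2.04, |z| > 2 → outlier.
92.6: z = 2.95, |z| > 2 → outlier.
Every other value lies within [5.73, 75.93].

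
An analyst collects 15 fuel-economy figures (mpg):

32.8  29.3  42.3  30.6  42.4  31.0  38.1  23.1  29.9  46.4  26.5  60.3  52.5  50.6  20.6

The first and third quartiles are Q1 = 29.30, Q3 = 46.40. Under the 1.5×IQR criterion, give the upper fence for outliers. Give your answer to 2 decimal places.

72.05

IQR = Q3 − Q1 = 46.40 − 29.30 = 17.10.
Lower fence = Q1 − 1.5·IQR = 29.30 − 25.65 = 3.65.
Upper fence = Q3 + 1.5·IQR = 46.40 + 25.65 = 72.05.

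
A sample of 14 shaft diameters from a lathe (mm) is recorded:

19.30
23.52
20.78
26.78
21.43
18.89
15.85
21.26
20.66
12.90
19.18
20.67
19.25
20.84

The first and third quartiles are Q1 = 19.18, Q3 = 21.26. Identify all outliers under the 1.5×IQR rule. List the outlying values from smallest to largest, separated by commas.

12.90, 15.85, 26.78

IQR = Q3 − Q1 = 21.26 − 19.18 = 2.08.
Lower fence = Q1 − 1.5·IQR = 19.18 − 3.12 = 16.06.
Upper fence = Q3 + 1.5·IQR = 21.26 + 3.12 = 24.38.
12.90 < 16.06 → outlier.
15.85 < 16.06 → outlier.
26.78 > 24.38 → outlier.
All remaining values lie within [16.06, 24.38].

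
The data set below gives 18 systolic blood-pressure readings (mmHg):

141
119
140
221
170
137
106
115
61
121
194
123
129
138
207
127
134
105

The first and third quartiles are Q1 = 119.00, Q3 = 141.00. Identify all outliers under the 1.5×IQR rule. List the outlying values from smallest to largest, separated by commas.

61, 194, 207, 221

IQR = Q3 − Q1 = 141.00 − 119.00 = 22.00.
Lower fence = Q1 − 1.5·IQR = 119.00 − 33.00 = 86.00.
Upper fence = Q3 + 1.5·IQR = 141.00 + 33.00 = 174.00.
61 < 86.00 → outlier.
194 > 174.00 → outlier.
207 > 174.00 → outlier.
221 > 174.00 → outlier.
All remaining values lie within [86.00, 174.00].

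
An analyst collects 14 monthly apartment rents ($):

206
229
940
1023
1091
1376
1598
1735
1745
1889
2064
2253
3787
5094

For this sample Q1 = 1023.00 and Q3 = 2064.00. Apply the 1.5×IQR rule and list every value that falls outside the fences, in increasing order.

3787, 5094

IQR = Q3 − Q1 = 2064.00 − 1023.00 = 1041.00.
Lower fence = Q1 − 1.5·IQR = 1023.00 − 1561.50 = -538.50.
Upper fence = Q3 + 1.5·IQR = 2064.00 + 1561.50 = 3625.50.
3787 > 3625.50 → outlier.
5094 > 3625.50 → outlier.
All remaining values lie within [-538.50, 3625.50].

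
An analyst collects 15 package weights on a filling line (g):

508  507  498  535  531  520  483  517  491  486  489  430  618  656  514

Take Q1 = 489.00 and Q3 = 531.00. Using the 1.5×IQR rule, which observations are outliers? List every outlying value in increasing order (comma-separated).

618, 656

IQR = Q3 − Q1 = 531.00 − 489.00 = 42.00.
Lower fence = Q1 − 1.5·IQR = 489.00 − 63.00 = 426.00.
Upper fence = Q3 + 1.5·IQR = 531.00 + 63.00 = 594.00.
618 > 594.00 → outlier.
656 > 594.00 → outlier.
All remaining values lie within [426.00, 594.00].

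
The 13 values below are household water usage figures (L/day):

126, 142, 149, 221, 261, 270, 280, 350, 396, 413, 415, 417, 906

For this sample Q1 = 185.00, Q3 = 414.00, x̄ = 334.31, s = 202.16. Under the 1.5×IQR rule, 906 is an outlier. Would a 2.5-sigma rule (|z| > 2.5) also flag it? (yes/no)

yes

z = (906 − 334.31) / 202.16 = 2.83.
|z| = 2.83 > 2.5.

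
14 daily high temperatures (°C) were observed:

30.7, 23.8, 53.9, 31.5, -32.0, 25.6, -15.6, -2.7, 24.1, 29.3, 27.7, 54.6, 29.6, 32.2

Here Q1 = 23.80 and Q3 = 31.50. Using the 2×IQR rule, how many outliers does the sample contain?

5

IQR = 7.70; fences at 23.80 − 15.40 = 8.40 and 31.50 + 15.40 = 46.90.
Outside the cutoffs: -32.0, -15.6, -2.7, 53.9, 54.6.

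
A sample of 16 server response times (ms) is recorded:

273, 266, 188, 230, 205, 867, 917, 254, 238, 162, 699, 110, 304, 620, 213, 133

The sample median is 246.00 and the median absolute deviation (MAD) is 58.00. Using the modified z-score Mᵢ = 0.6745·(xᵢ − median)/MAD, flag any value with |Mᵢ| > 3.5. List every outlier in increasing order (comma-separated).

620, 699, 867, 917

|Mᵢ| > 3.5 ⇔ |xᵢ − 246.00| > 3.5·58.00/0.6745 = 300.96.
So outliers lie outside [-54.96, 546.96].
620: M = 4.35 → outlier.
699: M = 5.27 → outlier.
867: M = 7.22 → outlier.
917: M = 7.80 → outlier.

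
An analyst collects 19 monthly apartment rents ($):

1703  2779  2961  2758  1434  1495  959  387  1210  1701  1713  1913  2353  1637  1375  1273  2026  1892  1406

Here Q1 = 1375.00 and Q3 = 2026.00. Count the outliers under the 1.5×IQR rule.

IQR = 651.00; fences at 1375.00 − 976.50 = 398.50 and 2026.00 + 976.50 = 3002.50.
Outside the cutoffs: 387.

1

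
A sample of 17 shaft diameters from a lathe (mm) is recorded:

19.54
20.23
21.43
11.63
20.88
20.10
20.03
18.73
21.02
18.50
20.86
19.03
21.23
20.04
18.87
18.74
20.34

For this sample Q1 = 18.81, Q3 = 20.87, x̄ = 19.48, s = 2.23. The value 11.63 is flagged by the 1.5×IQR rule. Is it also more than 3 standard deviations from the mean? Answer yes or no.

z = (11.63 − 19.48) / 2.23 = -3.52.
|z| = 3.52 > 3.

yes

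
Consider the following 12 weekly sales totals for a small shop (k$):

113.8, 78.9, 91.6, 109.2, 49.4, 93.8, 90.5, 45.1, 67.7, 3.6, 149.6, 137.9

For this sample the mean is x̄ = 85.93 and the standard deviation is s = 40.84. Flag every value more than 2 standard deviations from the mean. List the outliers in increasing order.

Cutoffs at x̄ ± 2s: 85.93 ± 2·40.84 = [4.25, 167.61].
3.6: z = -2.02, |z| > 2 → outlier.
Every other value lies within [4.25, 167.61].

3.6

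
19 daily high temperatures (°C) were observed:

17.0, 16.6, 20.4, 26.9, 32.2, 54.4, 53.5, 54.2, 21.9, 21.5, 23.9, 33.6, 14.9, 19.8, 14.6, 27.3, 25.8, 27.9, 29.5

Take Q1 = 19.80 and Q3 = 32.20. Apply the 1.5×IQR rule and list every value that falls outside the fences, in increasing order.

53.5, 54.2, 54.4

IQR = Q3 − Q1 = 32.20 − 19.80 = 12.40.
Lower fence = Q1 − 1.5·IQR = 19.80 − 18.60 = 1.20.
Upper fence = Q3 + 1.5·IQR = 32.20 + 18.60 = 50.80.
53.5 > 50.80 → outlier.
54.2 > 50.80 → outlier.
54.4 > 50.80 → outlier.
All remaining values lie within [1.20, 50.80].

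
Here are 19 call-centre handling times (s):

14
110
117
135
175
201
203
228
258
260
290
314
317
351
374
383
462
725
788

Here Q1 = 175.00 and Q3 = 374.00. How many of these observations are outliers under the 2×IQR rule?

IQR = 199.00; fences at 175.00 − 398.00 = -223.00 and 374.00 + 398.00 = 772.00.
Outside the cutoffs: 788.

1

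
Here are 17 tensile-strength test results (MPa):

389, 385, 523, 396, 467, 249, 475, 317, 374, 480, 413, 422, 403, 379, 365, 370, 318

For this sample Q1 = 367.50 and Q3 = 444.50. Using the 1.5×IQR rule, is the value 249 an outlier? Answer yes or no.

yes

IQR = Q3 − Q1 = 444.50 − 367.50 = 77.00.
Lower fence = Q1 − 1.5·IQR = 367.50 − 115.50 = 252.00.
Upper fence = Q3 + 1.5·IQR = 444.50 + 115.50 = 560.00.
249 lies below the lower fence.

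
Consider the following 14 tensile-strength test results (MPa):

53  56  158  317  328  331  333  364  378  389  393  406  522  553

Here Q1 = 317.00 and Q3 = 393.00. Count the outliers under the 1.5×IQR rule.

5

IQR = 76.00; fences at 317.00 − 114.00 = 203.00 and 393.00 + 114.00 = 507.00.
Outside the cutoffs: 53, 56, 158, 522, 553.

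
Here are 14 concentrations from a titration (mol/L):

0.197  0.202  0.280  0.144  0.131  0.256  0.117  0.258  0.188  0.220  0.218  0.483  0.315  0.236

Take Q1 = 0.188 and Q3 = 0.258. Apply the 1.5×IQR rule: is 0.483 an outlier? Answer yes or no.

IQR = Q3 − Q1 = 0.258 − 0.188 = 0.070.
Lower fence = Q1 − 1.5·IQR = 0.188 − 0.105 = 0.083.
Upper fence = Q3 + 1.5·IQR = 0.258 + 0.105 = 0.363.
0.483 lies above the upper fence.

yes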